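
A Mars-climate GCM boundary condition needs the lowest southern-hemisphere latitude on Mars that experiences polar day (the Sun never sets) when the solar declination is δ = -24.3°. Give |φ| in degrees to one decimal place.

|φ| = 65.7°

Polar day requires cos H₀ = −tan φ tan δ ≤ −1, i.e. tan φ tan δ ≥ 1.
The boundary is |tan φ| · |tan δ| = 1, so |φ| = 90° − |δ| = 90° − 24.3° = 65.7° in the southern hemisphere.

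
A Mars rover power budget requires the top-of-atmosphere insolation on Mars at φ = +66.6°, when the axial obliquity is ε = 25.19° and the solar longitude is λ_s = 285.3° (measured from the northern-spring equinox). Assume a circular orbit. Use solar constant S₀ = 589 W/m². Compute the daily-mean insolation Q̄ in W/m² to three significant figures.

Q̄ ≈ 0.00 W/m²

Solar declination: sin δ = sin ε · sin λ_s = sin 25.19° × sin 285.3° = -0.41054, so δ = -24.239°.
cos H₀ = −tan(+66.6°) tan(-24.239°) = 1.0404 ≥ 1 ⇒ polar night, H₀ = 0 and Q̄ = 0.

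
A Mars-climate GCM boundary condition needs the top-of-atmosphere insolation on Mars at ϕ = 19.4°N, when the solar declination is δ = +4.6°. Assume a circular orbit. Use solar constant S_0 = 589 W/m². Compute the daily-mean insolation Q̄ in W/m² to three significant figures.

Q̄ ≈ 184 W/m²

cos h₀ = −tan(+19.4°) tan(+4.600°) = -0.0283, h₀ = 1.5991 rad.
Bracket: h₀ sin ϕ sin δ + cos ϕ cos δ sin h₀ = 1.5991×0.33216×0.08020 + 0.94322×0.99678×0.99960 = 0.042599 + 0.939807 = 0.982406.
Q̄ = (S_0/π) × [bracket] = (589/π) × 0.982406 = 184.2 W/m².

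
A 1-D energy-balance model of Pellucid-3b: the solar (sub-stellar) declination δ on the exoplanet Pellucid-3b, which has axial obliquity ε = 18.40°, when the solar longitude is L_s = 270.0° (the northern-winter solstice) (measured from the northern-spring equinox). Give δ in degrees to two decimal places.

sin δ = sin ε · sin L_s = sin 18.40° × sin 270.0° = -0.315649.
δ = arcsin(-0.315649) = -18.40°.

δ = -18.40°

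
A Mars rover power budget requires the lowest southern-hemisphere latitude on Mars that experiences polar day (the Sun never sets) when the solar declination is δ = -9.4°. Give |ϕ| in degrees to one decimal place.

Polar day requires cos h₀ = −tan ϕ tan δ ≤ −1, i.e. tan ϕ tan δ ≥ 1.
The boundary is |tan ϕ| · |tan δ| = 1, so |ϕ| = 90° − |δ| = 90° − 9.4° = 80.6° in the southern hemisphere.

|ϕ| = 80.6°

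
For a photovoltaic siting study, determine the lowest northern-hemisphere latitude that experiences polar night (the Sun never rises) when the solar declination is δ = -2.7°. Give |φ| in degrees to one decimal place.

|φ| = 87.3°

Polar night requires cos H₀ = −tan φ tan δ ≥ 1, i.e. tan φ tan δ ≤ −1.
The boundary is |tan φ| · |tan δ| = 1, so |φ| = 90° − |δ| = 90° − 2.7° = 87.3° in the northern hemisphere.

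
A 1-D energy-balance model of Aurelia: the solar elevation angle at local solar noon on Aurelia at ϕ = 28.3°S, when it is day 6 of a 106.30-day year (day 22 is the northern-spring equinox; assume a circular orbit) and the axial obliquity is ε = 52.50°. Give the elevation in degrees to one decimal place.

Solar longitude: L_s = 360° × (6 − 22)/106.30 = -54.186°, i.e. -54.186° + 360° = 305.814°.
sin δ = sin 52.50° × sin 305.814° = -0.64335, so δ = -40.042°.
At local noon the hour angle is zero, so the zenith angle equals |ϕ − δ| = |-28.3° − (-40.042°)| = 11.742°.
Elevation = 90° − 11.742° = 78.3°.

78.3°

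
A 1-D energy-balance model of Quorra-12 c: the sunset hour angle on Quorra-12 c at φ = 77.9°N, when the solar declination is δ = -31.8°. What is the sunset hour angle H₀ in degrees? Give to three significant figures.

H₀ = 0.00°

cos H₀ = −tan φ · tan δ = 2.8922 ≥ 1, so the host star never rises (polar night) and H₀ = 0.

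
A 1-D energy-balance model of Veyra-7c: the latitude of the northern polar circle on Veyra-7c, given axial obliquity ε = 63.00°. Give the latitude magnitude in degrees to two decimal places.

The polar circle is the lowest latitude that experiences at least one full rotation of continuous daylight at the northern-summer solstice; it lies at |ϕ| = 90° − ε = 90° − 63.00° = 27.00°.

27.00°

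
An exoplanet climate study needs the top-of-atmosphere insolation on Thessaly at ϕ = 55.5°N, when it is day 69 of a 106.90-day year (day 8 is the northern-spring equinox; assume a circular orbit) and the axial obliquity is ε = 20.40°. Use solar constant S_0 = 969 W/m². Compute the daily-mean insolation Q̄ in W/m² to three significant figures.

Solar longitude: L_s = 360° × (69 − 8)/106.90 = 205.426°.
sin δ = sin 20.40° × sin 205.426° = -0.14966, so δ = -8.607°.
cos h₀ = −tan(+55.5°) tan(-8.607°) = 0.2202, h₀ = 1.3487 rad.
Bracket: h₀ sin ϕ sin δ + cos ϕ cos δ sin h₀ = 1.3487×0.82413×-0.14966 + 0.56641×0.98874×0.97545 = -0.166348 + 0.546283 = 0.379935.
Q̄ = (S_0/π) × [bracket] = (969/π) × 0.379935 = 117.2 W/m².

Q̄ ≈ 117 W/m²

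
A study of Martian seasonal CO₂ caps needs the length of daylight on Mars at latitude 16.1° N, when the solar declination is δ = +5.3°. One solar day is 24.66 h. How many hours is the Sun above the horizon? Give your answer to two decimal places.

cos h₀ = −tan ϕ · tan δ = −tan(+16.1°) × tan(+5.300°) = -0.0268, so h₀ = 1.5976 rad = 91.53°.
Daylight = 2h₀/(2π) × 24.66 h = (1.5976/π) × 24.66 = 12.54 h.

12.54 h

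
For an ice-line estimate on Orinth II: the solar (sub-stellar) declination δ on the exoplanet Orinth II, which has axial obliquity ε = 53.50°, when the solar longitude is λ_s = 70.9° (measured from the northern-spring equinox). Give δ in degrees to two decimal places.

δ = +49.43°

sin δ = sin ε · sin λ_s = sin 53.50° × sin 70.9° = 0.759604.
δ = arcsin(0.759604) = +49.43°.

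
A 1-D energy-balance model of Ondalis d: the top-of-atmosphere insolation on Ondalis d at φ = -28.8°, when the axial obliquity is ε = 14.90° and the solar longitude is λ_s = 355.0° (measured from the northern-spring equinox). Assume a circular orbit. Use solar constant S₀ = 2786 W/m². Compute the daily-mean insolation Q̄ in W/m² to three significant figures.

Solar declination: sin δ = sin ε · sin λ_s = sin 14.90° × sin 355.0° = -0.02241, so δ = -1.284°.
cos H₀ = −tan(-28.8°) tan(-1.284°) = -0.0123, H₀ = 1.5831 rad.
Bracket: H₀ sin φ sin δ + cos φ cos δ sin H₀ = 1.5831×-0.48175×-0.02241 + 0.87631×0.99975×0.99992 = 0.017091 + 0.876021 = 0.893112.
Q̄ = (S₀/π) × [bracket] = (2786/π) × 0.893112 = 792.0 W/m².

Q̄ ≈ 792 W/m²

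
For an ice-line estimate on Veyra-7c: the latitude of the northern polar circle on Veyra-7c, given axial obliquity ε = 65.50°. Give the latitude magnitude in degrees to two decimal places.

The polar circle is the lowest latitude that experiences at least one full rotation of continuous daylight at the northern-summer solstice; it lies at |ϕ| = 90° − ε = 90° − 65.50° = 24.50°.

24.50°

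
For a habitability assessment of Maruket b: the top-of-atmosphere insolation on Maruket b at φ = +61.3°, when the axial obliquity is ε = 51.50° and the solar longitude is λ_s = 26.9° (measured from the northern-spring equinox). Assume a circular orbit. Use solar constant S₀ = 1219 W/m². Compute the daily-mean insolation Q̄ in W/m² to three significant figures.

Solar declination: sin δ = sin ε · sin λ_s = sin 51.50° × sin 26.9° = 0.35408, so δ = +20.737°.
cos H₀ = −tan(+61.3°) tan(+20.737°) = -0.6915, H₀ = 2.3344 rad.
Bracket: H₀ sin φ sin δ + cos φ cos δ sin H₀ = 2.3344×0.87715×0.35408 + 0.48022×0.93522×0.72234 = 0.725021 + 0.324411 = 1.049432.
Q̄ = (S₀/π) × [bracket] = (1219/π) × 1.049432 = 407.2 W/m².

Q̄ ≈ 407 W/m²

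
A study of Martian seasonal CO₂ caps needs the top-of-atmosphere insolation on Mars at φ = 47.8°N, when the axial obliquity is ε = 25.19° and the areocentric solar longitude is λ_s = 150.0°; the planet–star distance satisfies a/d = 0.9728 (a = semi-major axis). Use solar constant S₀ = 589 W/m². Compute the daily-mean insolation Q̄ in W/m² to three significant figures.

Q̄ ≈ 164 W/m²

sin δ = sin 25.19° × sin 150.0° = 0.21281, so δ = +12.287°.
cos H₀ = −tan(+47.8°) tan(+12.287°) = -0.2402, H₀ = 1.8134 rad.
Bracket: H₀ sin φ sin δ + cos φ cos δ sin H₀ = 1.8134×0.74080×0.21281 + 0.67172×0.97709×0.97072 = 0.285882 + 0.637114 = 0.922996.
Inverse-square distance factor (a/d)² = 0.9728² = 0.946340.
Q̄ = (S₀/π) × 0.946340 × [bracket] = (589/π) × 0.946340 × 0.922996 = 163.8 W/m².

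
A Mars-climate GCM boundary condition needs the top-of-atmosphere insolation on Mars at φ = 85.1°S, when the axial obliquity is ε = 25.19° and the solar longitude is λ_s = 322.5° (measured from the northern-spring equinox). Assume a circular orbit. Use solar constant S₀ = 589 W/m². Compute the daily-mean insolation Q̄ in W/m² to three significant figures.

Solar declination: sin δ = sin ε · sin λ_s = sin 25.19° × sin 322.5° = -0.25910, so δ = -15.017°.
cos H₀ = −tan(-85.1°) tan(-15.017°) = -3.1292 ≤ −1 ⇒ polar day, H₀ = π.
Bracket: H₀ sin φ sin δ + cos φ cos δ sin H₀ = 3.1416×-0.99635×-0.25910 + 0.08542×0.96585×0.00000 = 0.811018 + 0.000000 = 0.811018.
Q̄ = (S₀/π) × [bracket] = (589/π) × 0.811018 = 152.1 W/m².

Q̄ ≈ 152 W/m²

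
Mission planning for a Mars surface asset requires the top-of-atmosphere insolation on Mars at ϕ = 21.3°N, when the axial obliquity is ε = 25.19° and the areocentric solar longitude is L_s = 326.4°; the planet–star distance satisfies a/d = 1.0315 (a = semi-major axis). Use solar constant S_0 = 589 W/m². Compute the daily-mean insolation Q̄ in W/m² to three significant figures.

Q̄ ≈ 155 W/m²

sin δ = sin 25.19° × sin 326.4° = -0.23554, so δ = -13.623°.
cos h₀ = −tan(+21.3°) tan(-13.623°) = 0.0945, h₀ = 1.4762 rad.
Bracket: h₀ sin ϕ sin δ + cos ϕ cos δ sin h₀ = 1.4762×0.36325×-0.23554 + 0.93169×0.97187×0.99553 = -0.126304 + 0.901434 = 0.775130.
Inverse-square distance factor (a/d)² = 1.0315² = 1.063992.
Q̄ = (S_0/π) × 1.063992 × [bracket] = (589/π) × 1.063992 × 0.775130 = 154.6 W/m².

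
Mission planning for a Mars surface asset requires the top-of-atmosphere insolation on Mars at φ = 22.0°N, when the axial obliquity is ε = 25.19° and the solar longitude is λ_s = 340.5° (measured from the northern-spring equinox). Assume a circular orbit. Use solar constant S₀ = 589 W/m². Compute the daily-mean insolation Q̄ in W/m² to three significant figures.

Solar declination: sin δ = sin ε · sin λ_s = sin 25.19° × sin 340.5° = -0.14208, so δ = -8.168°.
cos H₀ = −tan(+22.0°) tan(-8.168°) = 0.0580, H₀ = 1.5128 rad.
Bracket: H₀ sin φ sin δ + cos φ cos δ sin H₀ = 1.5128×0.37461×-0.14208 + 0.92718×0.98986×0.99832 = -0.080518 + 0.916237 = 0.835719.
Q̄ = (S₀/π) × [bracket] = (589/π) × 0.835719 = 156.7 W/m².

Q̄ ≈ 157 W/m²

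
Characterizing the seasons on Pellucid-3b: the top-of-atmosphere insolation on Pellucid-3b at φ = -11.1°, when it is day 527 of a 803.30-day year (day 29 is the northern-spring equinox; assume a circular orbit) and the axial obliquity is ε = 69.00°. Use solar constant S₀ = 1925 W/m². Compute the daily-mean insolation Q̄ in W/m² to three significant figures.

Solar longitude: λ_s = 360° × (527 − 29)/803.30 = 223.179°.
sin δ = sin 69.00° × sin 223.179° = -0.63883, so δ = -39.705°.
cos H₀ = −tan(-11.1°) tan(-39.705°) = -0.1629, H₀ = 1.7344 rad.
Bracket: H₀ sin φ sin δ + cos φ cos δ sin H₀ = 1.7344×-0.19252×-0.63883 + 0.98129×0.76934×0.98664 = 0.213310 + 0.744860 = 0.958170.
Q̄ = (S₀/π) × [bracket] = (1925/π) × 0.958170 = 587.1 W/m².

Q̄ ≈ 587 W/m²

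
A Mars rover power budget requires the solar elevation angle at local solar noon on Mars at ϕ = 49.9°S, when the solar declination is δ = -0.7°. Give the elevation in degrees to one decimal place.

At local noon the hour angle is zero, so the zenith angle equals |ϕ − δ| = |-49.9° − (-0.700°)| = 49.200°.
Elevation = 90° − 49.200° = 40.8°.

40.8°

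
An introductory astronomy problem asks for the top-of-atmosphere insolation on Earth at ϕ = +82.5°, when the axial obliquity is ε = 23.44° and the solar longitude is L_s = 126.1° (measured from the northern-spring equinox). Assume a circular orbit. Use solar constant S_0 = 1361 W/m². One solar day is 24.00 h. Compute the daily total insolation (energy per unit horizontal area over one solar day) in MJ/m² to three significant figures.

Solar declination: sin δ = sin ε · sin L_s = sin 23.44° × sin 126.1° = 0.32141, so δ = +18.748°.
cos h₀ = −tan(+82.5°) tan(+18.748°) = -2.5781 ≤ −1 ⇒ polar day, h₀ = π.
Bracket: h₀ sin ϕ sin δ + cos ϕ cos δ sin h₀ = 3.1416×0.99144×0.32141 + 0.13053×0.94694×0.00000 = 1.001098 + 0.000000 = 1.001098.
Q̄ = (S_0/π) × [bracket] = (1361/π) × 1.001098 = 433.70 W/m².
Daily total = Q̄ × 24.00 h × 3600 s/h = 433.70 × 24.00 × 3600 / 10⁶ = 37.47 MJ/m².

37.5 MJ/m²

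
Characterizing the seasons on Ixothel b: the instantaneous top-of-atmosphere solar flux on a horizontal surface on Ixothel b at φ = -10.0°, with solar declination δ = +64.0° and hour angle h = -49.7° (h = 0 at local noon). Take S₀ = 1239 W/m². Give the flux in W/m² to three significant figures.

153 W/m²

cos θ_z = sin φ sin δ + cos φ cos δ cos h = -0.156074 + 0.279226 = 0.123152.
Flux = S₀ · cos θ_z = 1239 × 0.123152 = 152.6 W/m².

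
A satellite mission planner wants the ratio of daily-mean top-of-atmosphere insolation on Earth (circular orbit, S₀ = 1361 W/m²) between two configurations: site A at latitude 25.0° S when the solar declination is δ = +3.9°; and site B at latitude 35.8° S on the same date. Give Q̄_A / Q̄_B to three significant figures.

Q̄_A / Q̄_B ≈ 1.15

— Configuration A (φ=-25.0°):
cos H₀ = −tan(-25.0°) tan(+3.900°) = 0.0318, H₀ = 1.5390 rad.
Bracket: H₀ sin φ sin δ + cos φ cos δ sin H₀ = 1.5390×-0.42262×0.06802 + 0.90631×0.99768×0.99949 = -0.044241 + 0.903746 = 0.859505.
Q̄ = (S₀/π) × [bracket] = (1361/π) × 0.859505 = 372.35 W/m².
— Configuration B (φ=-35.8°):
cos H₀ = −tan(-35.8°) tan(+3.900°) = 0.0492, H₀ = 1.5216 rad.
Bracket: H₀ sin φ sin δ + cos φ cos δ sin H₀ = 1.5216×-0.58496×0.06802 + 0.81106×0.99768×0.99879 = -0.060543 + 0.808199 = 0.747656.
Q̄ = (S₀/π) × [bracket] = (1361/π) × 0.747656 = 323.90 W/m².
Ratio Q̄_A / Q̄_B = 372.35 / 323.90 = 1.150.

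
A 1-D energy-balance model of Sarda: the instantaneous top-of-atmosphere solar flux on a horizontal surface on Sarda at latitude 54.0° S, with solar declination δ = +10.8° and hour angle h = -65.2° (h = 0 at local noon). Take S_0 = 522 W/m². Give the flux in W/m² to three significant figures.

cos θ_z = sin ϕ sin δ + cos ϕ cos δ cos h = -0.151595 + 0.242181 = 0.090586.
Flux = S_0 · cos θ_z = 522 × 0.090586 = 47.29 W/m².

47.3 W/m²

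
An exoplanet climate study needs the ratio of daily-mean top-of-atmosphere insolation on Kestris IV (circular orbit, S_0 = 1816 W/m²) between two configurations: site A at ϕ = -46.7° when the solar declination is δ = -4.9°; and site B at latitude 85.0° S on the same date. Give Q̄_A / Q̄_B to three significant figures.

— Configuration A (ϕ=-46.7°):
cos h₀ = −tan(-46.7°) tan(-4.900°) = -0.0910, h₀ = 1.6619 rad.
Bracket: h₀ sin ϕ sin δ + cos ϕ cos δ sin h₀ = 1.6619×-0.72777×-0.08542 + 0.68582×0.99635×0.99585 = 0.103314 + 0.680481 = 0.783795.
Q̄ = (S_0/π) × [bracket] = (1816/π) × 0.783795 = 453.07 W/m².
— Configuration B (ϕ=-85.0°):
cos h₀ = −tan(-85.0°) tan(-4.900°) = -0.9799, h₀ = 2.9408 rad.
Bracket: h₀ sin ϕ sin δ + cos ϕ cos δ sin h₀ = 2.9408×-0.99619×-0.08542 + 0.08716×0.99635×0.19948 = 0.250246 + 0.017323 = 0.267569.
Q̄ = (S_0/π) × [bracket] = (1816/π) × 0.267569 = 154.67 W/m².
Ratio Q̄_A / Q̄_B = 453.07 / 154.67 = 2.929.

Q̄_A / Q̄_B ≈ 2.93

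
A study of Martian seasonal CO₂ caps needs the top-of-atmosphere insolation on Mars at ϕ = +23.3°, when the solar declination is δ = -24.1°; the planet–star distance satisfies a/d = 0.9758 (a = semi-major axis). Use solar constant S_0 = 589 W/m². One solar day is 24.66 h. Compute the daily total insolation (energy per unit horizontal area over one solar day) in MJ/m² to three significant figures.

9.51 MJ/m²

cos h₀ = −tan(+23.3°) tan(-24.100°) = 0.1926, h₀ = 1.3769 rad.
Bracket: h₀ sin ϕ sin δ + cos ϕ cos δ sin h₀ = 1.3769×0.39555×-0.40833 + 0.91845×0.91283×0.98127 = -0.222390 + 0.822686 = 0.600296.
Inverse-square distance factor (a/d)² = 0.9758² = 0.952186.
Q̄ = (S_0/π) × 0.952186 × [bracket] = (589/π) × 0.952186 × 0.600296 = 107.16 W/m².
Daily total = Q̄ × 24.66 h × 3600 s/h = 107.16 × 24.66 × 3600 / 10⁶ = 9.513 MJ/m².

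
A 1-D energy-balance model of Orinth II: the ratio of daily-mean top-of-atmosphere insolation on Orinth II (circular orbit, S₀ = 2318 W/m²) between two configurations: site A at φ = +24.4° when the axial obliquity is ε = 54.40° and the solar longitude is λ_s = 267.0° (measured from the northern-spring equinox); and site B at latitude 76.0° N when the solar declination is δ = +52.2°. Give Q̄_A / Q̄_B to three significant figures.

Q̄_A / Q̄_B ≈ 0.0475

— Configuration A (φ=+24.4°):
Solar declination: sin δ = sin ε · sin λ_s = sin 54.40° × sin 267.0° = -0.81199, so δ = -54.290°.
cos H₀ = −tan(+24.4°) tan(-54.290°) = 0.6311, H₀ = 0.8879 rad.
Bracket: H₀ sin φ sin δ + cos φ cos δ sin H₀ = 0.8879×0.41310×-0.81199 + 0.91068×0.58368×0.77574 = -0.297831 + 0.412341 = 0.114510.
Q̄ = (S₀/π) × [bracket] = (2318/π) × 0.114510 = 84.490 W/m².
— Configuration B (φ=+76.0°):
cos H₀ = −tan(+76.0°) tan(+52.200°) = -5.1707 ≤ −1 ⇒ polar day, H₀ = π.
Bracket: H₀ sin φ sin δ + cos φ cos δ sin H₀ = 3.1416×0.97030×0.79016 + 0.24192×0.61291×0.00000 = 2.408640 + 0.000000 = 2.408640.
Q̄ = (S₀/π) × [bracket] = (2318/π) × 2.408640 = 1777.2 W/m².
Ratio Q̄_A / Q̄_B = 84.490 / 1777.2 = 0.04754.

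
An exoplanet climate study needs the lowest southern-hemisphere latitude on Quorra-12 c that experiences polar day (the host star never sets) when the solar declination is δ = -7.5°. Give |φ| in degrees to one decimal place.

|φ| = 82.5°

Polar day requires cos H₀ = −tan φ tan δ ≤ −1, i.e. tan φ tan δ ≥ 1.
The boundary is |tan φ| · |tan δ| = 1, so |φ| = 90° − |δ| = 90° − 7.5° = 82.5° in the southern hemisphere.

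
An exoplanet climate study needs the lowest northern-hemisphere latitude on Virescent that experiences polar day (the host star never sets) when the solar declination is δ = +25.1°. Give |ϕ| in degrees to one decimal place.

|ϕ| = 64.9°

Polar day requires cos h₀ = −tan ϕ tan δ ≤ −1, i.e. tan ϕ tan δ ≥ 1.
The boundary is |tan ϕ| · |tan δ| = 1, so |ϕ| = 90° − |δ| = 90° − 25.1° = 64.9° in the northern hemisphere.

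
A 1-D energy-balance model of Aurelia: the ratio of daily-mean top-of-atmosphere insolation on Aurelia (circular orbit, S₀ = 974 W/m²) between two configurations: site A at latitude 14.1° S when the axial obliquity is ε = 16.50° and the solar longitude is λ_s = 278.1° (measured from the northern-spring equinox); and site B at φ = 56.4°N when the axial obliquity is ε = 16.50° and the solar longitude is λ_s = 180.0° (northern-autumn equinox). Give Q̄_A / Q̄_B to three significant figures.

— Configuration A (φ=-14.1°):
Solar declination: sin δ = sin ε · sin λ_s = sin 16.50° × sin 278.1° = -0.28118, so δ = -16.331°.
cos H₀ = −tan(-14.1°) tan(-16.331°) = -0.0736, H₀ = 1.6445 rad.
Bracket: H₀ sin φ sin δ + cos φ cos δ sin H₀ = 1.6445×-0.24362×-0.28118 + 0.96987×0.95965×0.99729 = 0.112650 + 0.928213 = 1.040863.
Q̄ = (S₀/π) × [bracket] = (974/π) × 1.040863 = 322.70 W/m².
— Configuration B (φ=+56.4°):
Solar declination: sin δ = sin ε · sin λ_s = sin 16.50° × sin 180.0° = 0.00000, so δ = +0.000°.
cos H₀ = −tan(+56.4°) tan(+0.000°) = -0.0000, H₀ = 1.5708 rad.
Bracket: H₀ sin φ sin δ + cos φ cos δ sin H₀ = 1.5708×0.83292×0.00000 + 0.55339×1.00000×1.00000 = 0.000000 + 0.553390 = 0.553390.
Q̄ = (S₀/π) × [bracket] = (974/π) × 0.553390 = 171.57 W/m².
Ratio Q̄_A / Q̄_B = 322.70 / 171.57 = 1.881.

Q̄_A / Q̄_B ≈ 1.88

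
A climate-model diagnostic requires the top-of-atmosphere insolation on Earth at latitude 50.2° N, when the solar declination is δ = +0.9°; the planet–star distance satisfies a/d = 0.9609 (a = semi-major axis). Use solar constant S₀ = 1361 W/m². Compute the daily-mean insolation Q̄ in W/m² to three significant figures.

Q̄ ≈ 264 W/m²

cos H₀ = −tan(+50.2°) tan(+0.900°) = -0.0189, H₀ = 1.5897 rad.
Bracket: H₀ sin φ sin δ + cos φ cos δ sin H₀ = 1.5897×0.76828×0.01571 + 0.64011×0.99988×0.99982 = 0.019187 + 0.639918 = 0.659105.
Inverse-square distance factor (a/d)² = 0.9609² = 0.923329.
Q̄ = (S₀/π) × 0.923329 × [bracket] = (1361/π) × 0.923329 × 0.659105 = 263.6 W/m².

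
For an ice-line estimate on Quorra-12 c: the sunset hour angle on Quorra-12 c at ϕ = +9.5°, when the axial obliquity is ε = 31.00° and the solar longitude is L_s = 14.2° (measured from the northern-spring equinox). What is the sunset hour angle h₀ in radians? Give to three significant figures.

h₀ = 1.59 rad

Solar declination: sin δ = sin ε · sin L_s = sin 31.00° × sin 14.2° = 0.12634, so δ = +7.258°.
cos h₀ = −tan ϕ · tan δ = −tan(+9.5°) × tan(+7.258°) = -0.0213, so h₀ = 1.5921 rad = 91.22°.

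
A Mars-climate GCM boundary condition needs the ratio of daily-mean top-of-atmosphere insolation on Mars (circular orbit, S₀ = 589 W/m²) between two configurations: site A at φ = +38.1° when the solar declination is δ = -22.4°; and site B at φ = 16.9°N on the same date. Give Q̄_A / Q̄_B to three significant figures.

— Configuration A (φ=+38.1°):
cos H₀ = −tan(+38.1°) tan(-22.400°) = 0.3232, H₀ = 1.2417 rad.
Bracket: H₀ sin φ sin δ + cos φ cos δ sin H₀ = 1.2417×0.61704×-0.38107 + 0.78694×0.92455×0.94634 = -0.291968 + 0.688524 = 0.396556.
Q̄ = (S₀/π) × [bracket] = (589/π) × 0.396556 = 74.348 W/m².
— Configuration B (φ=+16.9°):
cos H₀ = −tan(+16.9°) tan(-22.400°) = 0.1252, H₀ = 1.4452 rad.
Bracket: H₀ sin φ sin δ + cos φ cos δ sin H₀ = 1.4452×0.29070×-0.38107 + 0.95681×0.92455×0.99213 = -0.160095 + 0.877657 = 0.717562.
Q̄ = (S₀/π) × [bracket] = (589/π) × 0.717562 = 134.53 W/m².
Ratio Q̄_A / Q̄_B = 74.348 / 134.53 = 0.5526.

Q̄_A / Q̄_B ≈ 0.553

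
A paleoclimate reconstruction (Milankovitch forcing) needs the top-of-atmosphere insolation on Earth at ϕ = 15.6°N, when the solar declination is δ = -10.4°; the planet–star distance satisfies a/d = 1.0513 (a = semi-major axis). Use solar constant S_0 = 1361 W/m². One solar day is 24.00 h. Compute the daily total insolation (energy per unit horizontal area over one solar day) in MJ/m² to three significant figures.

cos h₀ = −tan(+15.6°) tan(-10.400°) = 0.0512, h₀ = 1.5195 rad.
Bracket: h₀ sin ϕ sin δ + cos ϕ cos δ sin h₀ = 1.5195×0.26892×-0.18052 + 0.96316×0.98357×0.99869 = -0.073765 + 0.946094 = 0.872329.
Inverse-square distance factor (a/d)² = 1.0513² = 1.105232.
Q̄ = (S_0/π) × 1.105232 × [bracket] = (1361/π) × 1.105232 × 0.872329 = 417.68 W/m².
Daily total = Q̄ × 24.00 h × 3600 s/h = 417.68 × 24.00 × 3600 / 10⁶ = 36.09 MJ/m².

36.1 MJ/m²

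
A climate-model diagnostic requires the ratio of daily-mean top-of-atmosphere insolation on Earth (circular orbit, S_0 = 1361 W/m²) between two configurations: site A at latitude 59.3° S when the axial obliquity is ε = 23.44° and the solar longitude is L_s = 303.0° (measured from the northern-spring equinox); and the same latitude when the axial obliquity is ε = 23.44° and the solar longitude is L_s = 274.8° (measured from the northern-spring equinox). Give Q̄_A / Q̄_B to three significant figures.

Q̄_A / Q̄_B ≈ 0.899

— Configuration A (ϕ=-59.3°):
Solar declination: sin δ = sin ε · sin L_s = sin 23.44° × sin 303.0° = -0.33361, so δ = -19.488°.
cos h₀ = −tan(-59.3°) tan(-19.488°) = -0.5960, h₀ = 2.2093 rad.
Bracket: h₀ sin ϕ sin δ + cos ϕ cos δ sin h₀ = 2.2093×-0.85985×-0.33361 + 0.51054×0.94271×0.80297 = 0.633748 + 0.386462 = 1.020210.
Q̄ = (S_0/π) × [bracket] = (1361/π) × 1.020210 = 441.98 W/m².
— Configuration B (ϕ=-59.3°):
Solar declination: sin δ = sin ε · sin L_s = sin 23.44° × sin 274.8° = -0.39639, so δ = -23.353°.
cos h₀ = −tan(-59.3°) tan(-23.353°) = -0.7272, h₀ = 2.3850 rad.
Bracket: h₀ sin ϕ sin δ + cos ϕ cos δ sin h₀ = 2.3850×-0.85985×-0.39639 + 0.51054×0.91808×0.68646 = 0.812894 + 0.321755 = 1.134649.
Q̄ = (S_0/π) × [bracket] = (1361/π) × 1.134649 = 491.55 W/m².
Ratio Q̄_A / Q̄_B = 441.98 / 491.55 = 0.8992.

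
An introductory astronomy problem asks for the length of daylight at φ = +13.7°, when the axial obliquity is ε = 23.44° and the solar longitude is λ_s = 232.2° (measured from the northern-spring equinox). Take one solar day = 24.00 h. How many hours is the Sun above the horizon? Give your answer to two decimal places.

Solar declination: sin δ = sin ε · sin λ_s = sin 23.44° × sin 232.2° = -0.31431, so δ = -18.319°.
cos H₀ = −tan φ · tan δ = −tan(+13.7°) × tan(-18.319°) = 0.0807, so H₀ = 1.4900 rad = 85.37°.
Daylight = 2H₀/(2π) × 24.00 h = (1.4900/π) × 24.00 = 11.38 h.

11.38 h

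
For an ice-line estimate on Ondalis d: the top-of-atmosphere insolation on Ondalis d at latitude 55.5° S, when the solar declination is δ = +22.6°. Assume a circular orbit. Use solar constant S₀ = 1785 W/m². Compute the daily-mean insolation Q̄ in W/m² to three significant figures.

cos H₀ = −tan(-55.5°) tan(+22.600°) = 0.6057, H₀ = 0.9202 rad.
Bracket: H₀ sin φ sin δ + cos φ cos δ sin H₀ = 0.9202×-0.82413×0.38430 + 0.56641×0.92321×0.79572 = -0.291439 + 0.416094 = 0.124655.
Q̄ = (S₀/π) × [bracket] = (1785/π) × 0.124655 = 70.83 W/m².

Q̄ ≈ 70.8 W/m²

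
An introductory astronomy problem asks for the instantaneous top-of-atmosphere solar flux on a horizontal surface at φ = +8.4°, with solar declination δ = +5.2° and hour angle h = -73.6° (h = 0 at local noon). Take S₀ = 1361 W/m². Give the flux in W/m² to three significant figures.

397 W/m²

cos θ_z = sin φ sin δ + cos φ cos δ cos h = 0.013240 + 0.278163 = 0.291403.
Flux = S₀ · cos θ_z = 1361 × 0.291403 = 396.6 W/m².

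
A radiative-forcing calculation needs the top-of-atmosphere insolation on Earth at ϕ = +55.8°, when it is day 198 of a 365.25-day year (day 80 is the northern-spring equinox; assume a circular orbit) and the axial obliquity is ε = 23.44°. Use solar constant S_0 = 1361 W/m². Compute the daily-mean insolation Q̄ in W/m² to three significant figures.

Solar longitude: L_s = 360° × (198 − 80)/365.25 = 116.304°.
sin δ = sin 23.44° × sin 116.304° = 0.35660, so δ = +20.892°.
cos h₀ = −tan(+55.8°) tan(+20.892°) = -0.5616, h₀ = 2.1672 rad.
Bracket: h₀ sin ϕ sin δ + cos ϕ cos δ sin h₀ = 2.1672×0.82708×0.35660 + 0.56208×0.93426×0.82738 = 0.639187 + 0.434481 = 1.073668.
Q̄ = (S_0/π) × [bracket] = (1361/π) × 1.073668 = 465.1 W/m².

Q̄ ≈ 465 W/m²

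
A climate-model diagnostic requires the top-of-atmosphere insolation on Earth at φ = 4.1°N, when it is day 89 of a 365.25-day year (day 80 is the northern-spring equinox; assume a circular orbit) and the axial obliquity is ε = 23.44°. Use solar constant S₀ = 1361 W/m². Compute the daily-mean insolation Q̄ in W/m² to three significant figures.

Solar longitude: λ_s = 360° × (89 − 80)/365.25 = 8.871°.
sin δ = sin 23.44° × sin 8.871° = 0.06134, so δ = +3.517°.
cos H₀ = −tan(+4.1°) tan(+3.517°) = -0.0044, H₀ = 1.5752 rad.
Bracket: H₀ sin φ sin δ + cos φ cos δ sin H₀ = 1.5752×0.07150×0.06134 + 0.99744×0.99812×0.99999 = 0.006909 + 0.995555 = 1.002464.
Q̄ = (S₀/π) × [bracket] = (1361/π) × 1.002464 = 434.3 W/m².

Q̄ ≈ 434 W/m²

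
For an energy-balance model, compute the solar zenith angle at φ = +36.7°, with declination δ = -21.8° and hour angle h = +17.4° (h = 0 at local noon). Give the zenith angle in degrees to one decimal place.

θ_z = 60.8°

cos θ_z = sin φ sin δ + cos φ cos δ cos h = -0.221939 + 0.710372 = 0.488433.
θ_z = arccos(0.488433) = 60.8°.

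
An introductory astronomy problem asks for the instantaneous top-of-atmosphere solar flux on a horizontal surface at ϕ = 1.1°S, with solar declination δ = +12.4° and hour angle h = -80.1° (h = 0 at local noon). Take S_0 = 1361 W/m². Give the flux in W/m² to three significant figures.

cos θ_z = sin ϕ sin δ + cos ϕ cos δ cos h = -0.004122 + 0.167887 = 0.163765.
Flux = S_0 · cos θ_z = 1361 × 0.163765 = 222.9 W/m².

223 W/m²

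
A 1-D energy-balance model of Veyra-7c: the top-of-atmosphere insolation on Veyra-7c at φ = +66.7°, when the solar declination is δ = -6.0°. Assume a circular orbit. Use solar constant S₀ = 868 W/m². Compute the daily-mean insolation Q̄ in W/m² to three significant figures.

cos H₀ = −tan(+66.7°) tan(-6.000°) = 0.2440, H₀ = 1.3243 rad.
Bracket: H₀ sin φ sin δ + cos φ cos δ sin H₀ = 1.3243×0.91845×-0.10453 + 0.39555×0.99452×0.96976 = -0.127140 + 0.381487 = 0.254347.
Q̄ = (S₀/π) × [bracket] = (868/π) × 0.254347 = 70.27 W/m².

Q̄ ≈ 70.3 W/m²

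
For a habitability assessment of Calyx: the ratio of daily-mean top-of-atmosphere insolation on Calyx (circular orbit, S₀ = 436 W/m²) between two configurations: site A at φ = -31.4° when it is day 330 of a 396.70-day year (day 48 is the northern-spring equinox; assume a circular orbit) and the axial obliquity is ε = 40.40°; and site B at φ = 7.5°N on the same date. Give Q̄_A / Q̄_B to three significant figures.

Q̄_A / Q̄_B ≈ 1.95

— Configuration A (φ=-31.4°):
Solar longitude: λ_s = 360° × (330 − 48)/396.70 = 255.911°.
sin δ = sin 40.40° × sin 255.911° = -0.62862, so δ = -38.949°.
cos H₀ = −tan(-31.4°) tan(-38.949°) = -0.4934, H₀ = 2.0868 rad.
Bracket: H₀ sin φ sin δ + cos φ cos δ sin H₀ = 2.0868×-0.52101×-0.62862 + 0.85355×0.77771×0.86981 = 0.683463 + 0.577392 = 1.260855.
Q̄ = (S₀/π) × [bracket] = (436/π) × 1.260855 = 174.99 W/m².
— Configuration B (φ=+7.5°):
cos H₀ = −tan(+7.5°) tan(-38.949°) = 0.1064, H₀ = 1.4642 rad.
Bracket: H₀ sin φ sin δ + cos φ cos δ sin H₀ = 1.4642×0.13053×-0.62862 + 0.99144×0.77771×0.99432 = -0.120143 + 0.766673 = 0.646530.
Q̄ = (S₀/π) × [bracket] = (436/π) × 0.646530 = 89.727 W/m².
Ratio Q̄_A / Q̄_B = 174.99 / 89.727 = 1.950.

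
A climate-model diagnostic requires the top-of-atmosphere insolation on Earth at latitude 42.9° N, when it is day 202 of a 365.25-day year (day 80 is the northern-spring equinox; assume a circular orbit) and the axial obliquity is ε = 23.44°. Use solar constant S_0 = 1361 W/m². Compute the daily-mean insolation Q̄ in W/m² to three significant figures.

Solar longitude: L_s = 360° × (202 − 80)/365.25 = 120.246°.
sin δ = sin 23.44° × sin 120.246° = 0.34364, so δ = +20.099°.
cos h₀ = −tan(+42.9°) tan(+20.099°) = -0.3400, h₀ = 1.9177 rad.
Bracket: h₀ sin ϕ sin δ + cos ϕ cos δ sin h₀ = 1.9177×0.68072×0.34364 + 0.73254×0.93910×0.94041 = 0.448593 + 0.646935 = 1.095528.
Q̄ = (S_0/π) × [bracket] = (1361/π) × 1.095528 = 474.6 W/m².

Q̄ ≈ 475 W/m²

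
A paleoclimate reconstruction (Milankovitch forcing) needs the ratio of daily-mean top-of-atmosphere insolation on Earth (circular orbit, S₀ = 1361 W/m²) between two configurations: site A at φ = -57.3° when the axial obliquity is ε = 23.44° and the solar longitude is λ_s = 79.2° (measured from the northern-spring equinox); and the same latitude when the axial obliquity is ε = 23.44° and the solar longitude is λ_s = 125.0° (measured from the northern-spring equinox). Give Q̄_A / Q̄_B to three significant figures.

— Configuration A (φ=-57.3°):
Solar declination: sin δ = sin ε · sin λ_s = sin 23.44° × sin 79.2° = 0.39074, so δ = +23.001°.
cos H₀ = −tan(-57.3°) tan(+23.001°) = 0.6612, H₀ = 0.8484 rad.
Bracket: H₀ sin φ sin δ + cos φ cos δ sin H₀ = 0.8484×-0.84151×0.39074 + 0.54024×0.92050×0.75020 = -0.278964 + 0.373068 = 0.094104.
Q̄ = (S₀/π) × [bracket] = (1361/π) × 0.094104 = 40.768 W/m².
— Configuration B (φ=-57.3°):
Solar declination: sin δ = sin ε · sin λ_s = sin 23.44° × sin 125.0° = 0.32585, so δ = +19.017°.
cos H₀ = −tan(-57.3°) tan(+19.017°) = 0.5369, H₀ = 1.0041 rad.
Bracket: H₀ sin φ sin δ + cos φ cos δ sin H₀ = 1.0041×-0.84151×0.32585 + 0.54024×0.94542×0.84367 = -0.275330 + 0.430908 = 0.155578.
Q̄ = (S₀/π) × [bracket] = (1361/π) × 0.155578 = 67.399 W/m².
Ratio Q̄_A / Q̄_B = 40.768 / 67.399 = 0.6049.

Q̄_A / Q̄_B ≈ 0.605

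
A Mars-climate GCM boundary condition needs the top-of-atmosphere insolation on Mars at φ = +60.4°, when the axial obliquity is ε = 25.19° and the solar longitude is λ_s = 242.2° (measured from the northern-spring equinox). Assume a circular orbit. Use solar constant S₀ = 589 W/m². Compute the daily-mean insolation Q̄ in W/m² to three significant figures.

Solar declination: sin δ = sin ε · sin λ_s = sin 25.19° × sin 242.2° = -0.37650, so δ = -22.117°.
cos H₀ = −tan(+60.4°) tan(-22.117°) = 0.7154, H₀ = 0.7736 rad.
Bracket: H₀ sin φ sin δ + cos φ cos δ sin H₀ = 0.7736×0.86949×-0.37650 + 0.49394×0.92642×0.69872 = -0.253248 + 0.319731 = 0.066483.
Q̄ = (S₀/π) × [bracket] = (589/π) × 0.066483 = 12.46 W/m².

Q̄ ≈ 12.5 W/m²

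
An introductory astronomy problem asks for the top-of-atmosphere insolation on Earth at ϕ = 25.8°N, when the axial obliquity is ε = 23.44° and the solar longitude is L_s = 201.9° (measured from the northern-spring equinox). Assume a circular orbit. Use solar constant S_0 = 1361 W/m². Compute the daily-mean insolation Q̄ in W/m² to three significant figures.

Q̄ ≈ 343 W/m²

Solar declination: sin δ = sin ε · sin L_s = sin 23.44° × sin 201.9° = -0.14837, so δ = -8.532°.
cos h₀ = −tan(+25.8°) tan(-8.532°) = 0.0725, h₀ = 1.4982 rad.
Bracket: h₀ sin ϕ sin δ + cos ϕ cos δ sin h₀ = 1.4982×0.43523×-0.14837 + 0.90032×0.98893×0.99737 = -0.096746 + 0.888012 = 0.791266.
Q̄ = (S_0/π) × [bracket] = (1361/π) × 0.791266 = 342.8 W/m².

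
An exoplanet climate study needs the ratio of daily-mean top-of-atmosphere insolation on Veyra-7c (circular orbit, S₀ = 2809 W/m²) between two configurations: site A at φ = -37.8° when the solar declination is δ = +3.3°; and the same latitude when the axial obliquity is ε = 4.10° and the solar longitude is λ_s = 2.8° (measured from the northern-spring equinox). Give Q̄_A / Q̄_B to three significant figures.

Q̄_A / Q̄_B ≈ 0.933

— Configuration A (φ=-37.8°):
cos H₀ = −tan(-37.8°) tan(+3.300°) = 0.0447, H₀ = 1.5261 rad.
Bracket: H₀ sin φ sin δ + cos φ cos δ sin H₀ = 1.5261×-0.61291×0.05756 + 0.79016×0.99834×0.99900 = -0.053839 + 0.788059 = 0.734220.
Q̄ = (S₀/π) × [bracket] = (2809/π) × 0.734220 = 656.49 W/m².
— Configuration B (φ=-37.8°):
Solar declination: sin δ = sin ε · sin λ_s = sin 4.10° × sin 2.8° = 0.00349, so δ = +0.200°.
cos H₀ = −tan(-37.8°) tan(+0.200°) = 0.0027, H₀ = 1.5681 rad.
Bracket: H₀ sin φ sin δ + cos φ cos δ sin H₀ = 1.5681×-0.61291×0.00349 + 0.79016×0.99999×1.00000 = -0.003354 + 0.790152 = 0.786798.
Q̄ = (S₀/π) × [bracket] = (2809/π) × 0.786798 = 703.50 W/m².
Ratio Q̄_A / Q̄_B = 656.49 / 703.50 = 0.9332.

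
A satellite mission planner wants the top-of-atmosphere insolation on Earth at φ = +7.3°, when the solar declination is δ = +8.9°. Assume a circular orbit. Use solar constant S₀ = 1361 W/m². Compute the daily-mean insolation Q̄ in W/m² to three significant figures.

Q̄ ≈ 438 W/m²

cos H₀ = −tan(+7.3°) tan(+8.900°) = -0.0201, H₀ = 1.5909 rad.
Bracket: H₀ sin φ sin δ + cos φ cos δ sin H₀ = 1.5909×0.12706×0.15471 + 0.99189×0.98796×0.99980 = 0.031273 + 0.979752 = 1.011025.
Q̄ = (S₀/π) × [bracket] = (1361/π) × 1.011025 = 438.0 W/m².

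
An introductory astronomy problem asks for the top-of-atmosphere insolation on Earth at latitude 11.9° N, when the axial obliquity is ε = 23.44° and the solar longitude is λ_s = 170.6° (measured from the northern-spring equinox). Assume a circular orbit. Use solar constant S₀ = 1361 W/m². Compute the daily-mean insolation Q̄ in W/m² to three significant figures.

Q̄ ≈ 432 W/m²

Solar declination: sin δ = sin ε · sin λ_s = sin 23.44° × sin 170.6° = 0.06497, so δ = +3.725°.
cos H₀ = −tan(+11.9°) tan(+3.725°) = -0.0137, H₀ = 1.5845 rad.
Bracket: H₀ sin φ sin δ + cos φ cos δ sin H₀ = 1.5845×0.20620×0.06497 + 0.97851×0.99789×0.99991 = 0.021227 + 0.976357 = 0.997584.
Q̄ = (S₀/π) × [bracket] = (1361/π) × 0.997584 = 432.2 W/m².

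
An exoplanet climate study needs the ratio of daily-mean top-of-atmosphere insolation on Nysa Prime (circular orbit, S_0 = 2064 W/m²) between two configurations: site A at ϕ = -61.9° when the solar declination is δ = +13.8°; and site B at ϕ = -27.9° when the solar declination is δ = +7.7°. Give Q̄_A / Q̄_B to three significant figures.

Q̄_A / Q̄_B ≈ 0.226

— Configuration A (ϕ=-61.9°):
cos h₀ = −tan(-61.9°) tan(+13.800°) = 0.4600, h₀ = 1.0928 rad.
Bracket: h₀ sin ϕ sin δ + cos ϕ cos δ sin h₀ = 1.0928×-0.88213×0.23853 + 0.47101×0.97113×0.88791 = -0.229941 + 0.406141 = 0.176200.
Q̄ = (S_0/π) × [bracket] = (2064/π) × 0.176200 = 115.76 W/m².
— Configuration B (ϕ=-27.9°):
cos h₀ = −tan(-27.9°) tan(+7.700°) = 0.0716, h₀ = 1.4991 rad.
Bracket: h₀ sin ϕ sin δ + cos ϕ cos δ sin h₀ = 1.4991×-0.46793×0.13399 + 0.88377×0.99098×0.99743 = -0.093990 + 0.873548 = 0.779558.
Q̄ = (S_0/π) × [bracket] = (2064/π) × 0.779558 = 512.16 W/m².
Ratio Q̄_A / Q̄_B = 115.76 / 512.16 = 0.2260.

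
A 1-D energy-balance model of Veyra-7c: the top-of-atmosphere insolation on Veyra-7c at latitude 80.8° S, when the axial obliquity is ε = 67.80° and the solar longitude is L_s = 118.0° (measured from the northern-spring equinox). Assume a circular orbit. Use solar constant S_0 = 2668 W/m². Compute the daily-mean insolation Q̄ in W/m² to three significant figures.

Solar declination: sin δ = sin ε · sin L_s = sin 67.80° × sin 118.0° = 0.81750, so δ = +54.835°.
cos h₀ = −tan(-80.8°) tan(+54.835°) = 8.7638 ≥ 1 ⇒ polar night, h₀ = 0 and Q̄ = 0.

Q̄ ≈ 0.00 W/m²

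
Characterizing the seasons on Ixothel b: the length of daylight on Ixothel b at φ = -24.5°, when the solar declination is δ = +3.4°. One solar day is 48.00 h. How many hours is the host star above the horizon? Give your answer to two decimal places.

cos H₀ = −tan φ · tan δ = −tan(-24.5°) × tan(+3.400°) = 0.0271, so H₀ = 1.5437 rad = 88.45°.
Daylight = 2H₀/(2π) × 48.00 h = (1.5437/π) × 48.00 = 23.59 h.

23.59 h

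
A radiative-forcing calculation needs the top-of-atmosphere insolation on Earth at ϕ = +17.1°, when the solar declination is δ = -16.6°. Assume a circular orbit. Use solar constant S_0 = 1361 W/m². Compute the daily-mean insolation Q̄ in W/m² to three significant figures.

Q̄ ≈ 341 W/m²

cos h₀ = −tan(+17.1°) tan(-16.600°) = 0.0917, h₀ = 1.4790 rad.
Bracket: h₀ sin ϕ sin δ + cos ϕ cos δ sin h₀ = 1.4790×0.29404×-0.28569 + 0.95579×0.95832×0.99579 = -0.124242 + 0.912097 = 0.787855.
Q̄ = (S_0/π) × [bracket] = (1361/π) × 0.787855 = 341.3 W/m².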